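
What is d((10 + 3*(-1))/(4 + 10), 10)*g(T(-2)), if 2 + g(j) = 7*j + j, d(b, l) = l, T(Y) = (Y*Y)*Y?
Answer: -660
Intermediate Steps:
T(Y) = Y³ (T(Y) = Y²*Y = Y³)
g(j) = -2 + 8*j (g(j) = -2 + (7*j + j) = -2 + 8*j)
d((10 + 3*(-1))/(4 + 10), 10)*g(T(-2)) = 10*(-2 + 8*(-2)³) = 10*(-2 + 8*(-8)) = 10*(-2 - 64) = 10*(-66) = -660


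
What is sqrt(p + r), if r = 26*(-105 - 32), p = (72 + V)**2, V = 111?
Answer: sqrt(29927) ≈ 172.99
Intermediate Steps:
p = 33489 (p = (72 + 111)**2 = 183**2 = 33489)
r = -3562 (r = 26*(-137) = -3562)
sqrt(p + r) = sqrt(33489 - 3562) = sqrt(29927)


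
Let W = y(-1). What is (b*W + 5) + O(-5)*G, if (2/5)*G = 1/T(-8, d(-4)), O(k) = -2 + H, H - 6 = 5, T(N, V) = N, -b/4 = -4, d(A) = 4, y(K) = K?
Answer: -221/16 ≈ -13.813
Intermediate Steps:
W = -1
b = 16 (b = -4*(-4) = 16)
H = 11 (H = 6 + 5 = 11)
O(k) = 9 (O(k) = -2 + 11 = 9)
G = -5/16 (G = (5/2)/(-8) = (5/2)*(-⅛) = -5/16 ≈ -0.31250)
(b*W + 5) + O(-5)*G = (16*(-1) + 5) + 9*(-5/16) = (-16 + 5) - 45/16 = -11 - 45/16 = -221/16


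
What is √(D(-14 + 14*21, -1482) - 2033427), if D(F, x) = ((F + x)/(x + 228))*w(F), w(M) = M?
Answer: I*√799293611523/627 ≈ 1425.9*I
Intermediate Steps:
D(F, x) = F*(F + x)/(228 + x) (D(F, x) = ((F + x)/(x + 228))*F = ((F + x)/(228 + x))*F = F*(F + x)/(228 + x))
√(D(-14 + 14*21, -1482) - 2033427) = √((-14 + 14*21)*((-14 + 14*21) - 1482)/(228 - 1482) - 2033427) = √((-14 + 294)*((-14 + 294) - 1482)/(-1254) - 2033427) = √(280*(-1/1254)*(280 - 1482) - 2033427) = √(280*(-1/1254)*(-1202) - 2033427) = √(168280/627 - 2033427) = √(-1274790449/627) = I*√799293611523/627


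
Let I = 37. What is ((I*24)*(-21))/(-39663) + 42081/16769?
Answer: 220196335/73900983 ≈ 2.9796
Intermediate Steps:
((I*24)*(-21))/(-39663) + 42081/16769 = ((37*24)*(-21))/(-39663) + 42081/16769 = (888*(-21))*(-1/39663) + 42081*(1/16769) = -18648*(-1/39663) + 42081/16769 = 2072/4407 + 42081/16769 = 220196335/73900983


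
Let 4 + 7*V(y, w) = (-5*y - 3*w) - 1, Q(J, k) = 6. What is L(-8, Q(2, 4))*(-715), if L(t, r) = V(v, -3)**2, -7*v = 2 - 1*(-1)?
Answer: -1322035/2401 ≈ -550.62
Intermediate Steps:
v = -3/7 (v = -(2 - 1*(-1))/7 = -(2 + 1)/7 = -1/7*3 = -3/7 ≈ -0.42857)
V(y, w) = -5/7 - 5*y/7 - 3*w/7 (V(y, w) = -4/7 + ((-5*y - 3*w) - 1)/7 = -4/7 + (-1 - 5*y - 3*w)/7 = -4/7 + (-1/7 - 5*y/7 - 3*w/7) = -5/7 - 5*y/7 - 3*w/7)
L(t, r) = 1849/2401 (L(t, r) = (-5/7 - 5/7*(-3/7) - 3/7*(-3))**2 = (-5/7 + 15/49 + 9/7)**2 = (43/49)**2 = 1849/2401)
L(-8, Q(2, 4))*(-715) = (1849/2401)*(-715) = -1322035/2401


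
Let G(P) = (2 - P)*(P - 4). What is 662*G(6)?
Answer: -5296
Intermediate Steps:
G(P) = (-4 + P)*(2 - P) (G(P) = (2 - P)*(-4 + P) = (-4 + P)*(2 - P))
662*G(6) = 662*(-8 - 1*6² + 6*6) = 662*(-8 - 1*36 + 36) = 662*(-8 - 36 + 36) = 662*(-8) = -5296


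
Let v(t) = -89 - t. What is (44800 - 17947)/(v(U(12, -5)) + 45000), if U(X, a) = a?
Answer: 8951/14972 ≈ 0.59785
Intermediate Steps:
(44800 - 17947)/(v(U(12, -5)) + 45000) = (44800 - 17947)/((-89 - 1*(-5)) + 45000) = 26853/((-89 + 5) + 45000) = 26853/(-84 + 45000) = 26853/44916 = 26853*(1/44916) = 8951/14972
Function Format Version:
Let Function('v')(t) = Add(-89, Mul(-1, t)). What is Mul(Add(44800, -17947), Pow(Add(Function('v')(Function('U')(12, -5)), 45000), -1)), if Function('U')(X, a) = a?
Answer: Rational(8951, 14972) ≈ 0.59785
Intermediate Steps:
Mul(Add(44800, -17947), Pow(Add(Function('v')(Function('U')(12, -5)), 45000), -1)) = Mul(Add(44800, -17947), Pow(Add(Add(-89, Mul(-1, -5)), 45000), -1)) = Mul(26853, Pow(Add(Add(-89, 5), 45000), -1)) = Mul(26853, Pow(Add(-84, 45000), -1)) = Mul(26853, Pow(44916, -1)) = Mul(26853, Rational(1, 44916)) = Rational(8951, 14972)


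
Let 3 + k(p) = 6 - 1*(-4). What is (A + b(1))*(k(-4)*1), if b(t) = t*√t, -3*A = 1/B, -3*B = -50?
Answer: 343/50 ≈ 6.8600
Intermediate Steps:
k(p) = 7 (k(p) = -3 + (6 - 1*(-4)) = -3 + (6 + 4) = -3 + 10 = 7)
B = 50/3 (B = -⅓*(-50) = 50/3 ≈ 16.667)
A = -1/50 (A = -1/(3*50/3) = -⅓*3/50 = -1/50 ≈ -0.020000)
b(t) = t^(3/2)
(A + b(1))*(k(-4)*1) = (-1/50 + 1^(3/2))*(7*1) = (-1/50 + 1)*7 = (49/50)*7 = 343/50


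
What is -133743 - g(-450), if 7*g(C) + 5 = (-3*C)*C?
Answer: -328696/7 ≈ -46957.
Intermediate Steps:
g(C) = -5/7 - 3*C**2/7 (g(C) = -5/7 + ((-3*C)*C)/7 = -5/7 + (-3*C**2)/7 = -5/7 - 3*C**2/7)
-133743 - g(-450) = -133743 - (-5/7 - 3/7*(-450)**2) = -133743 - (-5/7 - 3/7*202500) = -133743 - (-5/7 - 607500/7) = -133743 - 1*(-607505/7) = -133743 + 607505/7 = -328696/7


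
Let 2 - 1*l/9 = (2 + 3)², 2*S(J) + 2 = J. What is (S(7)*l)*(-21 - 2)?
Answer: 23805/2 ≈ 11903.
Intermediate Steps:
S(J) = -1 + J/2
l = -207 (l = 18 - 9*(2 + 3)² = 18 - 9*5² = 18 - 9*25 = 18 - 225 = -207)
(S(7)*l)*(-21 - 2) = ((-1 + (½)*7)*(-207))*(-21 - 2) = ((-1 + 7/2)*(-207))*(-23) = ((5/2)*(-207))*(-23) = -1035/2*(-23) = 23805/2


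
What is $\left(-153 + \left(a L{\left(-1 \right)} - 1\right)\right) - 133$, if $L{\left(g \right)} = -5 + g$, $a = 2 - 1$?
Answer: $-293$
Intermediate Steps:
$a = 1$
$\left(-153 + \left(a L{\left(-1 \right)} - 1\right)\right) - 133 = \left(-153 + \left(1 \left(-5 - 1\right) - 1\right)\right) - 133 = \left(-153 + \left(1 \left(-6\right) - 1\right)\right) - 133 = \left(-153 - 7\right) - 133 = -160 - 133 = -293$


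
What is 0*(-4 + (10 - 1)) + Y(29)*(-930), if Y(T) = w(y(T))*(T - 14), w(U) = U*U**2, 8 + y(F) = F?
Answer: -129190950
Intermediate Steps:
y(F) = -8 + F
w(U) = U**3
Y(T) = (-8 + T)**3*(-14 + T) (Y(T) = (-8 + T)**3*(T - 14) = (-8 + T)**3*(-14 + T))
0*(-4 + (10 - 1)) + Y(29)*(-930) = 0*(-4 + (10 - 1)) + ((-8 + 29)**3*(-14 + 29))*(-930) = 0*(-4 + 9) + (21**3*15)*(-930) = 0*5 + (9261*15)*(-930) = 0 + 138915*(-930) = 0 - 129190950 = -129190950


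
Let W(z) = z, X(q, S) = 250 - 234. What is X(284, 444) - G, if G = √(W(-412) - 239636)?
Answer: 16 - 12*I*√1667 ≈ 16.0 - 489.95*I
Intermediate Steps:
X(q, S) = 16
G = 12*I*√1667 (G = √(-412 - 239636) = √(-240048) = 12*I*√1667 ≈ 489.95*I)
X(284, 444) - G = 16 - 12*I*√1667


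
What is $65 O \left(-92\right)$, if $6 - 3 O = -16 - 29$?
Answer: $-101660$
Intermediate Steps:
$O = 17$ ($O = 2 - \frac{-16 - 29}{3} = 2 - -15 = 2 + 15 = 17$)
$65 O \left(-92\right) = 65 \cdot 17 \left(-92\right) = 1105 \left(-92\right) = -101660$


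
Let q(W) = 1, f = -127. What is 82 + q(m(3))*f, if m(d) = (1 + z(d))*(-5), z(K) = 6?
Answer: -45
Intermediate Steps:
m(d) = -35 (m(d) = (1 + 6)*(-5) = 7*(-5) = -35)
82 + q(m(3))*f = 82 + 1*(-127) = 82 - 127 = -45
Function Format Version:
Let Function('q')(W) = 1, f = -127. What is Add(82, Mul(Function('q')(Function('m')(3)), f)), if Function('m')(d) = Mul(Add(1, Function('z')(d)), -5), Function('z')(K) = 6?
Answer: -45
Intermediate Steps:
Function('m')(d) = -35 (Function('m')(d) = Mul(Add(1, 6), -5) = Mul(7, -5) = -35)
Add(82, Mul(Function('q')(Function('m')(3)), f)) = Add(82, Mul(1, -127)) = Add(82, -127) = -45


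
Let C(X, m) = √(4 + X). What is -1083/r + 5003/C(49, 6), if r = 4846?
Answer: -1083/4846 + 5003*√53/53 ≈ 686.99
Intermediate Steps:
-1083/r + 5003/C(49, 6) = -1083/4846 + 5003/(√(4 + 49)) = -1083*1/4846 + 5003/(√53) = -1083/4846 + 5003*(√53/53) = -1083/4846 + 5003*√53/53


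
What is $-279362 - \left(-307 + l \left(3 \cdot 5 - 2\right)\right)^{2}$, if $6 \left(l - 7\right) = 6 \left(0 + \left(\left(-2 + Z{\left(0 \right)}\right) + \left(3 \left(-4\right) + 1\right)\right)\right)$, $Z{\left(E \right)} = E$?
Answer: $-427587$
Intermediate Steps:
$l = -6$ ($l = 7 + \frac{6 \left(0 + \left(\left(-2 + 0\right) + \left(3 \left(-4\right) + 1\right)\right)\right)}{6} = 7 + \frac{6 \left(0 + \left(-2 + \left(-12 + 1\right)\right)\right)}{6} = 7 + \frac{6 \left(0 - 13\right)}{6} = 7 + \frac{6 \left(-13\right)}{6} = 7 + \frac{1}{6} \left(-78\right) = 7 - 13 = -6$)
$-279362 - \left(-307 + l \left(3 \cdot 5 - 2\right)\right)^{2} = -279362 - \left(-307 - 6 \left(3 \cdot 5 - 2\right)\right)^{2} = -279362 - \left(-307 - 6 \left(15 - 2\right)\right)^{2} = -279362 - \left(-307 - 78\right)^{2} = -279362 - \left(-385\right)^{2} = -279362 - 148225 = -427587$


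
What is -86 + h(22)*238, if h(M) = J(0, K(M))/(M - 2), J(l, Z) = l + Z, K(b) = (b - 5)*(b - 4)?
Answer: 17777/5 ≈ 3555.4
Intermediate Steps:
K(b) = (-5 + b)*(-4 + b)
J(l, Z) = Z + l
h(M) = (20 + M² - 9*M)/(-2 + M) (h(M) = ((20 + M² - 9*M) + 0)/(M - 2) = (20 + M² - 9*M)/(-2 + M))
-86 + h(22)*238 = -86 + ((20 + 22² - 9*22)/(-2 + 22))*238 = -86 + ((20 + 484 - 198)/20)*238 = -86 + ((1/20)*306)*238 = -86 + (153/10)*238 = -86 + 18207/5 = 17777/5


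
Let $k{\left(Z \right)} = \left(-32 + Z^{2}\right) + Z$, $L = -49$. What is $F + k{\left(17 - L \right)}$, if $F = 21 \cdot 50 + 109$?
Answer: $5549$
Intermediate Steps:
$F = 1159$ ($F = 1050 + 109 = 1159$)
$k{\left(Z \right)} = -32 + Z + Z^{2}$
$F + k{\left(17 - L \right)} = 1159 + \left(-32 + \left(17 - -49\right) + \left(17 - -49\right)^{2}\right) = 1159 + \left(-32 + \left(17 + 49\right) + \left(17 + 49\right)^{2}\right) = 1159 + \left(-32 + 66 + 66^{2}\right) = 1159 + \left(-32 + 66 + 4356\right) = 1159 + 4390 = 5549$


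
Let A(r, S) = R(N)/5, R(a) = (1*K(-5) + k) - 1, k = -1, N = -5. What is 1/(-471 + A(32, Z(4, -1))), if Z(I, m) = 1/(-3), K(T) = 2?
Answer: -1/471 ≈ -0.0021231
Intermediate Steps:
Z(I, m) = -⅓
R(a) = 0 (R(a) = (1*2 - 1) - 1 = (2 - 1) - 1 = 1 - 1 = 0)
A(r, S) = 0 (A(r, S) = 0/5 = 0*(⅕) = 0)
1/(-471 + A(32, Z(4, -1))) = 1/(-471 + 0) = 1/(-471) = -1/471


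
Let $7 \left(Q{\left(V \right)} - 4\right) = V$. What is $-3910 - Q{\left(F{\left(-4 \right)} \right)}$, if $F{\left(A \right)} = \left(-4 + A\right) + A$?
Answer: $- \frac{27386}{7} \approx -3912.3$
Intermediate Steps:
$F{\left(A \right)} = -4 + 2 A$
$Q{\left(V \right)} = 4 + \frac{V}{7}$
$-3910 - Q{\left(F{\left(-4 \right)} \right)} = -3910 - \left(4 + \frac{-4 + 2 \left(-4\right)}{7}\right) = -3910 - \left(4 + \frac{-4 - 8}{7}\right) = -3910 - \left(4 + \frac{1}{7} \left(-12\right)\right) = -3910 - \left(4 - \frac{12}{7}\right) = -3910 - \frac{16}{7} = - \frac{27386}{7}$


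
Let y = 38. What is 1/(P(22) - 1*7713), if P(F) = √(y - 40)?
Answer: -7713/59490371 - I*√2/59490371 ≈ -0.00012965 - 2.3772e-8*I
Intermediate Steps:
P(F) = I*√2 (P(F) = √(38 - 40) = √(-2) = I*√2)
1/(P(22) - 1*7713) = 1/(I*√2 - 1*7713) = 1/(I*√2 - 7713) = 1/(-7713 + I*√2)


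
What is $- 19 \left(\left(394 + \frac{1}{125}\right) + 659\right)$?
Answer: $- \frac{2500894}{125} \approx -20007.0$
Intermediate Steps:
$- 19 \left(\left(394 + \frac{1}{125}\right) + 659\right) = - 19 \left(\frac{49251}{125} + 659\right) = \left(-19\right) \frac{131626}{125} = - \frac{2500894}{125}$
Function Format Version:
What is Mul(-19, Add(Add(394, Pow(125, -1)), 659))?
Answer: Rational(-2500894, 125) ≈ -20007.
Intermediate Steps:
Mul(-19, Add(Add(394, Pow(125, -1)), 659)) = Mul(-19, Add(Add(394, Rational(1, 125)), 659)) = Mul(-19, Add(Rational(49251, 125), 659)) = Mul(-19, Rational(131626, 125)) = Rational(-2500894, 125)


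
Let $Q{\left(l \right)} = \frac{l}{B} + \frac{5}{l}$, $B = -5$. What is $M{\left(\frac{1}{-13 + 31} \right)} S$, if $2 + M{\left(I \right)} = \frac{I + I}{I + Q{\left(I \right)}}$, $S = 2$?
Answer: $- \frac{8099}{2026} \approx -3.9975$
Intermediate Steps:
$Q{\left(l \right)} = \frac{5}{l} - \frac{l}{5}$ ($Q{\left(l \right)} = \frac{l}{-5} + \frac{5}{l} = l \left(- \frac{1}{5}\right) + \frac{5}{l} = - \frac{l}{5} + \frac{5}{l} = \frac{5}{l} - \frac{l}{5}$)
$M{\left(I \right)} = -2 + \frac{2 I}{\frac{5}{I} + \frac{4 I}{5}}$ ($M{\left(I \right)} = -2 + \frac{I + I}{I - \left(- \frac{5}{I} + \frac{I}{5}\right)} = -2 + \frac{2 I}{\frac{5}{I} + \frac{4 I}{5}}$)
$M{\left(\frac{1}{-13 + 31} \right)} S = \frac{2 \left(-25 + \left(\frac{1}{-13 + 31}\right)^{2}\right)}{25 + 4 \left(\frac{1}{-13 + 31}\right)^{2}} \cdot 2 = \frac{2 \left(-25 + \left(\frac{1}{18}\right)^{2}\right)}{25 + 4 \left(\frac{1}{18}\right)^{2}} \cdot 2 = \frac{2 \left(-25 + \left(\frac{1}{18}\right)^{2}\right)}{25 + \frac{4}{324}} \cdot 2 = \frac{2 \left(-25 + \frac{1}{324}\right)}{25 + 4 \cdot \frac{1}{324}} \cdot 2 = 2 \frac{1}{25 + \frac{1}{81}} \left(- \frac{8099}{324}\right) 2 = 2 \frac{1}{\frac{2026}{81}} \left(- \frac{8099}{324}\right) 2 = 2 \cdot \frac{81}{2026} \left(- \frac{8099}{324}\right) 2 = \left(- \frac{8099}{4052}\right) 2 = - \frac{8099}{2026}$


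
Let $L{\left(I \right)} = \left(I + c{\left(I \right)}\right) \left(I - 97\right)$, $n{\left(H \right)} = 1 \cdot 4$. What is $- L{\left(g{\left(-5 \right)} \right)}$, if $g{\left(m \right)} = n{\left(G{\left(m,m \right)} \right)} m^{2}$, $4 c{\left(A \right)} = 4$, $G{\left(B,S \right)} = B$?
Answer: $-303$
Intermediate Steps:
$n{\left(H \right)} = 4$
$c{\left(A \right)} = 1$ ($c{\left(A \right)} = \frac{1}{4} \cdot 4 = 1$)
$g{\left(m \right)} = 4 m^{2}$
$L{\left(I \right)} = \left(1 + I\right) \left(-97 + I\right)$ ($L{\left(I \right)} = \left(I + 1\right) \left(I - 97\right) = \left(1 + I\right) \left(-97 + I\right)$)
$- L{\left(g{\left(-5 \right)} \right)} = - (-97 + \left(4 \left(-5\right)^{2}\right)^{2} - 96 \cdot 4 \left(-5\right)^{2}) = - (-97 + \left(4 \cdot 25\right)^{2} - 96 \cdot 4 \cdot 25) = - (-97 + 100^{2} - 9600) = - (-97 + 10000 - 9600) = \left(-1\right) 303 = -303$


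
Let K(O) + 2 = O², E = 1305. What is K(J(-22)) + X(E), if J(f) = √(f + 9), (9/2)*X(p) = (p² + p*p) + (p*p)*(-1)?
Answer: 378435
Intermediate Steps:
X(p) = 2*p²/9 (X(p) = 2*((p² + p*p) + (p*p)*(-1))/9 = 2*((p² + p²) + p²*(-1))/9 = 2*(2*p² - p²)/9 = 2*p²/9)
J(f) = √(9 + f)
K(O) = -2 + O²
K(J(-22)) + X(E) = (-2 + (√(9 - 22))²) + (2/9)*1305² = (-2 + (√(-13))²) + (2/9)*1703025 = (-2 + (I*√13)²) + 378450 = (-2 - 13) + 378450 = -15 + 378450 = 378435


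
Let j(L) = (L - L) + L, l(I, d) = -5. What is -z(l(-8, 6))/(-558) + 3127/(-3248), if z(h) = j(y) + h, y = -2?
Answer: -883801/906192 ≈ -0.97529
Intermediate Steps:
j(L) = L (j(L) = 0 + L = L)
z(h) = -2 + h
-z(l(-8, 6))/(-558) + 3127/(-3248) = -(-2 - 5)/(-558) + 3127/(-3248) = -1*(-7)*(-1/558) + 3127*(-1/3248) = 7*(-1/558) - 3127/3248 = -7/558 - 3127/3248 = -883801/906192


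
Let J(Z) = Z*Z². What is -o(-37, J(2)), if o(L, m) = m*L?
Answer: 296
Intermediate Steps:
J(Z) = Z³
o(L, m) = L*m
-o(-37, J(2)) = -(-37)*2³ = -(-37)*8 = -1*(-296) = 296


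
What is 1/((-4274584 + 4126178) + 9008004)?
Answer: 1/8859598 ≈ 1.1287e-7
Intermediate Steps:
1/((-4274584 + 4126178) + 9008004) = 1/(-148406 + 9008004) = 1/8859598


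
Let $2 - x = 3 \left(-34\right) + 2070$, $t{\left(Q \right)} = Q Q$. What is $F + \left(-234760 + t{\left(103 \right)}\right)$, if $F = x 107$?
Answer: $-434513$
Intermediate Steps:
$t{\left(Q \right)} = Q^{2}$
$x = -1966$ ($x = 2 - \left(3 \left(-34\right) + 2070\right) = 2 - \left(-102 + 2070\right) = 2 - 1968 = -1966$)
$F = -210362$ ($F = \left(-1966\right) 107 = -210362$)
$F + \left(-234760 + t{\left(103 \right)}\right) = -210362 - \left(234760 - 103^{2}\right) = -210362 + \left(-234760 + 10609\right) = -210362 - 224151 = -434513$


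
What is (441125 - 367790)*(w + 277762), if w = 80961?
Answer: 26306951205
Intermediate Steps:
(441125 - 367790)*(w + 277762) = (441125 - 367790)*(80961 + 277762) = 73335*358723 = 26306951205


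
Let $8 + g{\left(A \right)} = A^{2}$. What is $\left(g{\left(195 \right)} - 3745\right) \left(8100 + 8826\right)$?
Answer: $580087872$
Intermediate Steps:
$g{\left(A \right)} = -8 + A^{2}$
$\left(g{\left(195 \right)} - 3745\right) \left(8100 + 8826\right) = \left(\left(-8 + 195^{2}\right) - 3745\right) \left(8100 + 8826\right) = \left(\left(-8 + 38025\right) - 3745\right) 16926 = \left(38017 - 3745\right) 16926 = 34272 \cdot 16926 = 580087872$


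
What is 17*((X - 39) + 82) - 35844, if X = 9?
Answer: -34960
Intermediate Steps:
17*((X - 39) + 82) - 35844 = 17*((9 - 39) + 82) - 35844 = 17*(-30 + 82) - 35844 = 17*52 - 35844 = 884 - 35844 = -34960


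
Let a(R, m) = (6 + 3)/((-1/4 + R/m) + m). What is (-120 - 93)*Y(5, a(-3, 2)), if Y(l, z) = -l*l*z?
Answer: 191700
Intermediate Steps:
a(R, m) = 9/(-1/4 + m + R/m) (a(R, m) = 9/((-1*1/4 + R/m) + m) = 9/((-1/4 + R/m) + m) = 9/(-1/4 + m + R/m))
Y(l, z) = -z*l**2 (Y(l, z) = -l**2*z = -z*l**2)
(-120 - 93)*Y(5, a(-3, 2)) = (-120 - 93)*(-1*36*2/(-1*2 + 4*(-3) + 4*2**2)*5**2) = -(-213)*36*2/(-2 - 12 + 4*4)*25 = -(-213)*36*2/(-2 - 12 + 16)*25 = -(-213)*36*2/2*25 = -(-213)*36*2*(1/2)*25 = -(-213)*36*25 = -213*(-900) = 191700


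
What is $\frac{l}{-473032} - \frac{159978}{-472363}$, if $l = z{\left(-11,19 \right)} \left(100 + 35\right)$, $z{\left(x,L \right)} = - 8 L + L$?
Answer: $\frac{12022284423}{31920402088} \approx 0.37663$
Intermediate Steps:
$z{\left(x,L \right)} = - 7 L$
$l = -17955$ ($l = \left(-7\right) 19 \left(100 + 35\right) = \left(-133\right) 135 = -17955$)
$\frac{l}{-473032} - \frac{159978}{-472363} = - \frac{17955}{-473032} - \frac{159978}{-472363} = \left(-17955\right) \left(- \frac{1}{473032}\right) - - \frac{159978}{472363} = \frac{2565}{67576} + \frac{159978}{472363} = \frac{12022284423}{31920402088}$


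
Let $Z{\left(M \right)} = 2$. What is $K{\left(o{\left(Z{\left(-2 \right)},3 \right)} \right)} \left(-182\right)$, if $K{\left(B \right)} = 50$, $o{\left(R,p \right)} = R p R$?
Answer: $-9100$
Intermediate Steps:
$o{\left(R,p \right)} = p R^{2}$
$K{\left(o{\left(Z{\left(-2 \right)},3 \right)} \right)} \left(-182\right) = 50 \left(-182\right) = -9100$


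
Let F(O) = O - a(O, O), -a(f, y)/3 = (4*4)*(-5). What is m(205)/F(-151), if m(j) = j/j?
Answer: -1/391 ≈ -0.0025575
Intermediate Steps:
a(f, y) = 240 (a(f, y) = -3*4*4*(-5) = -48*(-5) = -3*(-80) = 240)
m(j) = 1
F(O) = -240 + O (F(O) = O - 1*240 = O - 240 = -240 + O)
m(205)/F(-151) = 1/(-240 - 151) = 1/(-391) = 1*(-1/391) = -1/391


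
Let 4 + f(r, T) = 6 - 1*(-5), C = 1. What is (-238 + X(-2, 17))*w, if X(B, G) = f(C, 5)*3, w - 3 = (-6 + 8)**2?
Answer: -1519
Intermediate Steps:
f(r, T) = 7 (f(r, T) = -4 + (6 - 1*(-5)) = -4 + (6 + 5) = -4 + 11 = 7)
w = 7 (w = 3 + (-6 + 8)**2 = 3 + 2**2 = 3 + 4 = 7)
X(B, G) = 21 (X(B, G) = 7*3 = 21)
(-238 + X(-2, 17))*w = (-238 + 21)*7 = -217*7 = -1519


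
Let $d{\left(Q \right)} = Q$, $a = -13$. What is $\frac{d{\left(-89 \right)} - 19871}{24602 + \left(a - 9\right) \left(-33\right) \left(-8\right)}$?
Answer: $- \frac{9980}{9397} \approx -1.062$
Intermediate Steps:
$\frac{d{\left(-89 \right)} - 19871}{24602 + \left(a - 9\right) \left(-33\right) \left(-8\right)} = \frac{-89 - 19871}{24602 + \left(-13 - 9\right) \left(-33\right) \left(-8\right)} = - \frac{19960}{24602 + \left(-22\right) \left(-33\right) \left(-8\right)} = - \frac{19960}{24602 + 726 \left(-8\right)} = - \frac{19960}{24602 - 5808} = - \frac{19960}{18794} = \left(-19960\right) \frac{1}{18794} = - \frac{9980}{9397}$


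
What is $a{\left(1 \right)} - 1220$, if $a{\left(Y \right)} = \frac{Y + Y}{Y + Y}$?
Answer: $-1219$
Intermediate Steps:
$a{\left(Y \right)} = 1$ ($a{\left(Y \right)} = \frac{2 Y}{2 Y} = 2 Y \frac{1}{2 Y} = 1$)
$a{\left(1 \right)} - 1220 = 1 - 1220 = -1219$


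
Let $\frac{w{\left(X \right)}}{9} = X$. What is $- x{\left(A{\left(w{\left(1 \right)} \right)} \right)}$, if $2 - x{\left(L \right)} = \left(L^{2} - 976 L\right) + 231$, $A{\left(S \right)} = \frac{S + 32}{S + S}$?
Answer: $- \frac{644411}{324} \approx -1988.9$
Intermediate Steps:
$w{\left(X \right)} = 9 X$
$A{\left(S \right)} = \frac{32 + S}{2 S}$
$x{\left(L \right)} = -229 - L^{2} + 976 L$ ($x{\left(L \right)} = 2 - \left(\left(L^{2} - 976 L\right) + 231\right) = 2 - \left(231 + L^{2} - 976 L\right) = -229 - L^{2} + 976 L$)
$- x{\left(A{\left(w{\left(1 \right)} \right)} \right)} = - (-229 - \left(\frac{32 + 9 \cdot 1}{2 \cdot 9 \cdot 1}\right)^{2} + 976 \frac{32 + 9 \cdot 1}{2 \cdot 9 \cdot 1}) = - (-229 - \left(\frac{32 + 9}{2 \cdot 9}\right)^{2} + 976 \frac{32 + 9}{2 \cdot 9}) = - (-229 - \left(\frac{1}{2} \cdot \frac{1}{9} \cdot 41\right)^{2} + 976 \cdot \frac{1}{2} \cdot \frac{1}{9} \cdot 41) = - (-229 - \left(\frac{41}{18}\right)^{2} + 976 \cdot \frac{41}{18}) = - (-229 - \frac{1681}{324} + \frac{20008}{9}) = \left(-1\right) \frac{644411}{324} = - \frac{644411}{324}$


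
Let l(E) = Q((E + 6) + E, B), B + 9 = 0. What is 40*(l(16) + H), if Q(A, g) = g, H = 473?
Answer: 18560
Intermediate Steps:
B = -9 (B = -9 + 0 = -9)
l(E) = -9
40*(l(16) + H) = 40*(-9 + 473) = 40*464 = 18560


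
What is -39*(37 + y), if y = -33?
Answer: -156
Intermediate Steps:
-39*(37 + y) = -39*(37 - 33) = -39*4 = -156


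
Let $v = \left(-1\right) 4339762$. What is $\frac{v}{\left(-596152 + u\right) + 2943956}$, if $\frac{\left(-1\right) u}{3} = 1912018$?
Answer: $\frac{2169881}{1694125} \approx 1.2808$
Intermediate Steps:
$u = -5736054$ ($u = \left(-3\right) 1912018 = -5736054$)
$v = -4339762$
$\frac{v}{\left(-596152 + u\right) + 2943956} = - \frac{4339762}{\left(-596152 - 5736054\right) + 2943956} = - \frac{4339762}{-6332206 + 2943956} = - \frac{4339762}{-3388250} = \left(-4339762\right) \left(- \frac{1}{3388250}\right) = \frac{2169881}{1694125}$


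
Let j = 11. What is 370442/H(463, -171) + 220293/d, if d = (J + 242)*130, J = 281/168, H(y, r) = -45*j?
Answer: -195310237414/263429595 ≈ -741.41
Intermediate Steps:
H(y, r) = -495 (H(y, r) = -45*11 = -495)
J = 281/168 (J = 281*(1/168) = 281/168 ≈ 1.6726)
d = 2660905/84 (d = (281/168 + 242)*130 = (40937/168)*130 = 2660905/84 ≈ 31677.)
370442/H(463, -171) + 220293/d = 370442/(-495) + 220293/(2660905/84) = 370442*(-1/495) + 220293*(84/2660905) = -370442/495 + 18504612/2660905 = -195310237414/263429595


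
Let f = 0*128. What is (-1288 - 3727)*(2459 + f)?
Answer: -12331885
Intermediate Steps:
f = 0
(-1288 - 3727)*(2459 + f) = (-1288 - 3727)*(2459 + 0) = -5015*2459 = -12331885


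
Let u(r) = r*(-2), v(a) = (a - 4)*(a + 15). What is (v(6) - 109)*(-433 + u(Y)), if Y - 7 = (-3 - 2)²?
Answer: 33299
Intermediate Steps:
Y = 32 (Y = 7 + (-3 - 2)² = 7 + (-5)² = 7 + 25 = 32)
v(a) = (-4 + a)*(15 + a)
u(r) = -2*r
(v(6) - 109)*(-433 + u(Y)) = ((-60 + 6² + 11*6) - 109)*(-433 - 2*32) = ((-60 + 36 + 66) - 109)*(-433 - 64) = (42 - 109)*(-497) = -67*(-497) = 33299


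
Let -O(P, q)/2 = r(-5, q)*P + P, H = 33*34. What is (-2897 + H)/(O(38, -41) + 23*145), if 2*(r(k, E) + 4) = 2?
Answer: -1775/3487 ≈ -0.50903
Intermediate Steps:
r(k, E) = -3 (r(k, E) = -4 + (1/2)*2 = -4 + 1 = -3)
H = 1122
O(P, q) = 4*P (O(P, q) = -2*(-3*P + P) = -(-4)*P = 4*P)
(-2897 + H)/(O(38, -41) + 23*145) = (-2897 + 1122)/(4*38 + 23*145) = -1775/(152 + 3335) = -1775/3487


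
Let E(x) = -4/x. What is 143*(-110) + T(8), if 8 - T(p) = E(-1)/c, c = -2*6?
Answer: -47165/3 ≈ -15722.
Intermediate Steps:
c = -12
T(p) = 25/3 (T(p) = 8 - (-4/(-1))/(-12) = 8 - (-4*(-1))*(-1)/12 = 8 - 4*(-1)/12 = 8 - 1*(-⅓) = 8 + ⅓ = 25/3)
143*(-110) + T(8) = 143*(-110) + 25/3 = -15730 + 25/3 = -47165/3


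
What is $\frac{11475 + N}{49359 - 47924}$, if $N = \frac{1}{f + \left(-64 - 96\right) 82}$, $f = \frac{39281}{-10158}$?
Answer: $\frac{1529757955317}{191303065835} \approx 7.9965$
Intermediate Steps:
$f = - \frac{39281}{10158}$ ($f = 39281 \left(- \frac{1}{10158}\right) = - \frac{39281}{10158} \approx -3.867$)
$N = - \frac{10158}{133312241}$ ($N = \frac{1}{- \frac{39281}{10158} + \left(-64 - 96\right) 82} = \frac{1}{- \frac{39281}{10158} - 13120} = \frac{1}{- \frac{133312241}{10158}} = - \frac{10158}{133312241} \approx -7.6197 \cdot 10^{-5}$)
$\frac{11475 + N}{49359 - 47924} = \frac{11475 - \frac{10158}{133312241}}{49359 - 47924} = \frac{1529757955317}{133312241 \cdot 1435} = \frac{1529757955317}{133312241} \cdot \frac{1}{1435} = \frac{1529757955317}{191303065835}$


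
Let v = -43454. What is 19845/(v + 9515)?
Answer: -245/419 ≈ -0.58473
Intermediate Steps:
19845/(v + 9515) = 19845/(-43454 + 9515) = 19845/(-33939) = 19845*(-1/33939) = -245/419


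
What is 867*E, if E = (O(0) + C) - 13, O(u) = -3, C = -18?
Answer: -29478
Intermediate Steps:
E = -34 (E = (-3 - 18) - 13 = -21 - 13 = -34)
867*E = 867*(-34) = -29478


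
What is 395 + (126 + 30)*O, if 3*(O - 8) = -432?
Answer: -20821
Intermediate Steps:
O = -136 (O = 8 + (⅓)*(-432) = 8 - 144 = -136)
395 + (126 + 30)*O = 395 + (126 + 30)*(-136) = 395 + 156*(-136) = 395 - 21216 = -20821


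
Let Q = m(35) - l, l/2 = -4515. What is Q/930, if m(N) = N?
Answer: 1813/186 ≈ 9.7473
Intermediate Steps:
l = -9030 (l = 2*(-4515) = -9030)
Q = 9065 (Q = 35 - 1*(-9030) = 35 + 9030 = 9065)
Q/930 = 9065/930 = 9065*(1/930) = 1813/186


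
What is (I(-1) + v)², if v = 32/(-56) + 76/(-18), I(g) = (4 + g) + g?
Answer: 30976/3969 ≈ 7.8045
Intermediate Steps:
I(g) = 4 + 2*g
v = -302/63 (v = 32*(-1/56) + 76*(-1/18) = -4/7 - 38/9 = -302/63 ≈ -4.7936)
(I(-1) + v)² = ((4 + 2*(-1)) - 302/63)² = ((4 - 2) - 302/63)² = (2 - 302/63)² = (-176/63)² = 30976/3969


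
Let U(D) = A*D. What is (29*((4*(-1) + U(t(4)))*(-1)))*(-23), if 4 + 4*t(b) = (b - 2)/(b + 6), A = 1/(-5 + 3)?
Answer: -94047/40 ≈ -2351.2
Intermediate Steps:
A = -½ (A = 1/(-2) = -½ ≈ -0.50000)
t(b) = -1 + (-2 + b)/(4*(6 + b)) (t(b) = -1 + ((b - 2)/(b + 6))/4 = -1 + ((-2 + b)/(6 + b))/4 = -1 + (-2 + b)/(4*(6 + b)))
U(D) = -D/2
(29*((4*(-1) + U(t(4)))*(-1)))*(-23) = (29*((4*(-1) - (-26 - 3*4)/(8*(6 + 4)))*(-1)))*(-23) = (29*((-4 - (-26 - 12)/(8*10))*(-1)))*(-23) = (29*((-4 - (-38)/(8*10))*(-1)))*(-23) = (29*((-4 - ½*(-19/20))*(-1)))*(-23) = (29*((-4 + 19/40)*(-1)))*(-23) = (29*(-141/40*(-1)))*(-23) = (29*(141/40))*(-23) = (4089/40)*(-23) = -94047/40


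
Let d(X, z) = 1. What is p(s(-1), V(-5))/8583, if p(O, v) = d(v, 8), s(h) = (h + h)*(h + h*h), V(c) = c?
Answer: 1/8583 ≈ 0.00011651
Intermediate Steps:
s(h) = 2*h*(h + h²) (s(h) = (2*h)*(h + h²) = 2*h*(h + h²))
p(O, v) = 1
p(s(-1), V(-5))/8583 = 1/8583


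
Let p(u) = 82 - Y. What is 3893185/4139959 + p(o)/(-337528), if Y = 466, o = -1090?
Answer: 164456086367/174669010169 ≈ 0.94153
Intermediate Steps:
p(u) = -384 (p(u) = 82 - 1*466 = 82 - 466 = -384)
3893185/4139959 + p(o)/(-337528) = 3893185/4139959 - 384/(-337528) = 3893185*(1/4139959) - 384*(-1/337528) = 3893185/4139959 + 48/42191 = 164456086367/174669010169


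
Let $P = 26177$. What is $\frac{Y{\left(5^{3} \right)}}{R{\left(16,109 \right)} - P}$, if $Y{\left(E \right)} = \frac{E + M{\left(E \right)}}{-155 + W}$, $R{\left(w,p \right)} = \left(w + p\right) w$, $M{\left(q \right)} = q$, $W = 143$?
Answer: $\frac{125}{145062} \approx 0.0008617$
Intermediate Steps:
$R{\left(w,p \right)} = w \left(p + w\right)$ ($R{\left(w,p \right)} = \left(p + w\right) w = w \left(p + w\right)$)
$Y{\left(E \right)} = - \frac{E}{6}$ ($Y{\left(E \right)} = \frac{E + E}{-155 + 143} = \frac{2 E}{-12} = 2 E \left(- \frac{1}{12}\right) = - \frac{E}{6}$)
$\frac{Y{\left(5^{3} \right)}}{R{\left(16,109 \right)} - P} = \frac{\left(- \frac{1}{6}\right) 5^{3}}{16 \left(109 + 16\right) - 26177} = \frac{\left(- \frac{1}{6}\right) 125}{16 \cdot 125 - 26177} = - \frac{125}{6 \left(2000 - 26177\right)} = - \frac{125}{6 \left(-24177\right)} = \left(- \frac{125}{6}\right) \left(- \frac{1}{24177}\right) = \frac{125}{145062}$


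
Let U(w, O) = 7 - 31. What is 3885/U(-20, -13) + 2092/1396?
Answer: -447771/2792 ≈ -160.38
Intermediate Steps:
U(w, O) = -24
3885/U(-20, -13) + 2092/1396 = 3885/(-24) + 2092/1396 = 3885*(-1/24) + 2092*(1/1396) = -1295/8 + 523/349 = -447771/2792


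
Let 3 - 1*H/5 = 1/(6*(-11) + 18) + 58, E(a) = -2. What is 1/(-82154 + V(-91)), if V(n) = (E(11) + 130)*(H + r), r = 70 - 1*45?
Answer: -3/342422 ≈ -8.7611e-6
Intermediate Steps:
H = -13195/48 (H = 15 - 5*(1/(6*(-11) + 18) + 58) = 15 - 5*(1/(-66 + 18) + 58) = 15 - 5*(1/(-48) + 58) = 15 - 5*(-1/48 + 58) = 15 - 5*2783/48 = 15 - 13915/48 = -13195/48 ≈ -274.90)
r = 25 (r = 70 - 45 = 25)
V(n) = -95960/3 (V(n) = (-2 + 130)*(-13195/48 + 25) = 128*(-11995/48) = -95960/3)
1/(-82154 + V(-91)) = 1/(-82154 - 95960/3) = 1/(-342422/3) = -3/342422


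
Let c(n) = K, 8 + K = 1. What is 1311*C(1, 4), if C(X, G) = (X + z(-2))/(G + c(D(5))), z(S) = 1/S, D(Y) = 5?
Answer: -437/2 ≈ -218.50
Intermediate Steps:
K = -7 (K = -8 + 1 = -7)
c(n) = -7
C(X, G) = (-1/2 + X)/(-7 + G) (C(X, G) = (X + 1/(-2))/(G - 7) = (X - 1/2)/(-7 + G) = (-1/2 + X)/(-7 + G))
1311*C(1, 4) = 1311*((-1/2 + 1)/(-7 + 4)) = 1311*((1/2)/(-3)) = 1311*(-1/3*1/2) = 1311*(-1/6) = -437/2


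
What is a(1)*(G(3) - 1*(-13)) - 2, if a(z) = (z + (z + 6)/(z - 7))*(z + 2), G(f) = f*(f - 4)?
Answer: -7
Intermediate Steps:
G(f) = f*(-4 + f)
a(z) = (2 + z)*(z + (6 + z)/(-7 + z)) (a(z) = (z + (6 + z)/(-7 + z))*(2 + z) = (2 + z)*(z + (6 + z)/(-7 + z)))
a(1)*(G(3) - 1*(-13)) - 2 = ((12 + 1³ - 6*1 - 4*1²)/(-7 + 1))*(3*(-4 + 3) - 1*(-13)) - 2 = ((12 + 1 - 6 - 4*1)/(-6))*(3*(-1) + 13) - 2 = (-(12 + 1 - 6 - 4)/6)*(-3 + 13) - 2 = -⅙*3*10 - 2 = -½*10 - 2 = -5 - 2 = -7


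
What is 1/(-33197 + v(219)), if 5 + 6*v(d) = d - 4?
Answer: -1/33162 ≈ -3.0155e-5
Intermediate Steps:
v(d) = -3/2 + d/6 (v(d) = -5/6 + (d - 4)/6 = -5/6 + (-4 + d)/6 = -5/6 + (-2/3 + d/6) = -3/2 + d/6)
1/(-33197 + v(219)) = 1/(-33197 + (-3/2 + (1/6)*219)) = 1/(-33197 + (-3/2 + 73/2)) = 1/(-33197 + 35) = 1/(-33162) = -1/33162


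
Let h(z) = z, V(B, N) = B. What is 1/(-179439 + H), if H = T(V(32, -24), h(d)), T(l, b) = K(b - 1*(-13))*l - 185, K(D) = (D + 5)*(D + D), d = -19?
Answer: -1/179240 ≈ -5.5791e-6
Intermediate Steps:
K(D) = 2*D*(5 + D) (K(D) = (5 + D)*(2*D) = 2*D*(5 + D))
T(l, b) = -185 + 2*l*(13 + b)*(18 + b) (T(l, b) = (2*(b - 1*(-13))*(5 + (b - 1*(-13))))*l - 185 = (2*(b + 13)*(5 + (b + 13)))*l - 185 = (2*(13 + b)*(5 + (13 + b)))*l - 185 = (2*(13 + b)*(18 + b))*l - 185 = 2*l*(13 + b)*(18 + b) - 185 = -185 + 2*l*(13 + b)*(18 + b))
H = 199 (H = -185 + 2*32*(13 - 19)*(18 - 19) = -185 + 2*32*(-6)*(-1) = -185 + 384 = 199)
1/(-179439 + H) = 1/(-179439 + 199) = 1/(-179240) = -1/179240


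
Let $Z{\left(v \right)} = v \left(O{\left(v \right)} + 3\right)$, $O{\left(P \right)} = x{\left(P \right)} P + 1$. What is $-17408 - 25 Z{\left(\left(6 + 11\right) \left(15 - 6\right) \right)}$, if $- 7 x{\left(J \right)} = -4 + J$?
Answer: $\frac{86969569}{7} \approx 1.2424 \cdot 10^{7}$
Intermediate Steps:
$x{\left(J \right)} = \frac{4}{7} - \frac{J}{7}$ ($x{\left(J \right)} = - \frac{-4 + J}{7} = \frac{4}{7} - \frac{J}{7}$)
$O{\left(P \right)} = 1 + P \left(\frac{4}{7} - \frac{P}{7}\right)$ ($O{\left(P \right)} = \left(\frac{4}{7} - \frac{P}{7}\right) P + 1 = P \left(\frac{4}{7} - \frac{P}{7}\right) + 1 = 1 + P \left(\frac{4}{7} - \frac{P}{7}\right)$)
$Z{\left(v \right)} = v \left(4 - \frac{v \left(-4 + v\right)}{7}\right)$ ($Z{\left(v \right)} = v \left(\left(1 - \frac{v \left(-4 + v\right)}{7}\right) + 3\right) = v \left(4 - \frac{v \left(-4 + v\right)}{7}\right)$)
$-17408 - 25 Z{\left(\left(6 + 11\right) \left(15 - 6\right) \right)} = -17408 - 25 \left(- \frac{\left(6 + 11\right) \left(15 - 6\right) \left(-28 + \left(6 + 11\right) \left(15 - 6\right) \left(-4 + \left(6 + 11\right) \left(15 - 6\right)\right)\right)}{7}\right) = -17408 - 25 \left(- \frac{17 \cdot 9 \left(-28 + 17 \cdot 9 \left(-4 + 17 \cdot 9\right)\right)}{7}\right) = -17408 - 25 \left(\left(- \frac{1}{7}\right) 153 \left(-28 + 153 \left(-4 + 153\right)\right)\right) = -17408 - 25 \left(\left(- \frac{1}{7}\right) 153 \left(-28 + 153 \cdot 149\right)\right) = -17408 - 25 \left(\left(- \frac{1}{7}\right) 153 \left(-28 + 22797\right)\right) = -17408 - 25 \left(\left(- \frac{1}{7}\right) 153 \cdot 22769\right) = -17408 - 25 \left(- \frac{3483657}{7}\right) = -17408 - - \frac{87091425}{7} = -17408 + \frac{87091425}{7} = \frac{86969569}{7}$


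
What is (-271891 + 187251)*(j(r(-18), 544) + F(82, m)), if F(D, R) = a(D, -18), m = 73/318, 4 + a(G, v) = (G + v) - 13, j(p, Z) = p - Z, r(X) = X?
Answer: 43589600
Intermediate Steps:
a(G, v) = -17 + G + v (a(G, v) = -4 + ((G + v) - 13) = -4 + (-13 + G + v) = -17 + G + v)
m = 73/318 (m = 73*(1/318) = 73/318 ≈ 0.22956)
F(D, R) = -35 + D (F(D, R) = -17 + D - 18 = -35 + D)
(-271891 + 187251)*(j(r(-18), 544) + F(82, m)) = (-271891 + 187251)*((-18 - 1*544) + (-35 + 82)) = -84640*((-18 - 544) + 47) = -84640*(-562 + 47) = -84640*(-515) = 43589600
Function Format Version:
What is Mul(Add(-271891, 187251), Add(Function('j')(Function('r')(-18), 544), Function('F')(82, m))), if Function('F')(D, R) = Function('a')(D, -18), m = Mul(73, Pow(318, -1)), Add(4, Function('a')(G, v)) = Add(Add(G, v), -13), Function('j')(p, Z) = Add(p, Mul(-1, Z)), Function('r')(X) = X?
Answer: 43589600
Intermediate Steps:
Function('a')(G, v) = Add(-17, G, v) (Function('a')(G, v) = Add(-4, Add(Add(G, v), -13)) = Add(-4, Add(-13, G, v)) = Add(-17, G, v))
m = Rational(73, 318) (m = Mul(73, Rational(1, 318)) = Rational(73, 318) ≈ 0.22956)
Function('F')(D, R) = Add(-35, D) (Function('F')(D, R) = Add(-17, D, -18) = Add(-35, D))
Mul(Add(-271891, 187251), Add(Function('j')(Function('r')(-18), 544), Function('F')(82, m))) = Mul(Add(-271891, 187251), Add(Add(-18, Mul(-1, 544)), Add(-35, 82))) = Mul(-84640, Add(Add(-18, -544), 47)) = Mul(-84640, Add(-562, 47)) = Mul(-84640, -515) = 43589600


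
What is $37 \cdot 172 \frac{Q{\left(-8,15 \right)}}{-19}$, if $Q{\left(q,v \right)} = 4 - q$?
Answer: $- \frac{76368}{19} \approx -4019.4$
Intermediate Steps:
$37 \cdot 172 \frac{Q{\left(-8,15 \right)}}{-19} = 37 \cdot 172 \frac{4 - -8}{-19} = 6364 \left(4 + 8\right) \left(- \frac{1}{19}\right) = 6364 \cdot 12 \left(- \frac{1}{19}\right) = 6364 \left(- \frac{12}{19}\right) = - \frac{76368}{19}$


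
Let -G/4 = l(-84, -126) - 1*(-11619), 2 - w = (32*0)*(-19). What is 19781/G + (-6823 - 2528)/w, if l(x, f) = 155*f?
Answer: -147931741/31644 ≈ -4674.9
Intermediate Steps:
w = 2 (w = 2 - 32*0*(-19) = 2 - 0*(-19) = 2 - 1*0 = 2 + 0 = 2)
G = 31644 (G = -4*(155*(-126) - 1*(-11619)) = -4*(-19530 + 11619) = -4*(-7911) = 31644)
19781/G + (-6823 - 2528)/w = 19781/31644 + (-6823 - 2528)/2 = 19781*(1/31644) - 9351*½ = 19781/31644 - 9351/2 = -147931741/31644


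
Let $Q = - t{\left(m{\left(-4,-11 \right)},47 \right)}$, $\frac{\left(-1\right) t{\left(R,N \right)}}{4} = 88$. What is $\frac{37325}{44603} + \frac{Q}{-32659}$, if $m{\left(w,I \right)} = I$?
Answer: $\frac{109390629}{132426307} \approx 0.82605$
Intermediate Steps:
$t{\left(R,N \right)} = -352$ ($t{\left(R,N \right)} = \left(-4\right) 88 = -352$)
$Q = 352$ ($Q = \left(-1\right) \left(-352\right) = 352$)
$\frac{37325}{44603} + \frac{Q}{-32659} = \frac{37325}{44603} + \frac{352}{-32659} = 37325 \cdot \frac{1}{44603} + 352 \left(- \frac{1}{32659}\right) = \frac{37325}{44603} - \frac{32}{2969} = \frac{109390629}{132426307}$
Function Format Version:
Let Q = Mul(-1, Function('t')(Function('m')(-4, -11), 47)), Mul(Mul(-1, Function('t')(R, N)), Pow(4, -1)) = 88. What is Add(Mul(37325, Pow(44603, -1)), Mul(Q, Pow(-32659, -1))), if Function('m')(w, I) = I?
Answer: Rational(109390629, 132426307) ≈ 0.82605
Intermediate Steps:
Function('t')(R, N) = -352 (Function('t')(R, N) = Mul(-4, 88) = -352)
Q = 352 (Q = Mul(-1, -352) = 352)
Add(Mul(37325, Pow(44603, -1)), Mul(Q, Pow(-32659, -1))) = Add(Mul(37325, Pow(44603, -1)), Mul(352, Pow(-32659, -1))) = Add(Mul(37325, Rational(1, 44603)), Mul(352, Rational(-1, 32659))) = Add(Rational(37325, 44603), Rational(-32, 2969)) = Rational(109390629, 132426307)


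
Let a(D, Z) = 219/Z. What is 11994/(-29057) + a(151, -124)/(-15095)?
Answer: -22443765837/54388311460 ≈ -0.41266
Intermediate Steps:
11994/(-29057) + a(151, -124)/(-15095) = 11994/(-29057) + (219/(-124))/(-15095) = 11994*(-1/29057) + (219*(-1/124))*(-1/15095) = -11994/29057 - 219/124*(-1/15095) = -11994/29057 + 219/1871780 = -22443765837/54388311460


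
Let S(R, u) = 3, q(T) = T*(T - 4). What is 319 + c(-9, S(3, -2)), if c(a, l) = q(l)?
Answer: 316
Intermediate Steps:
q(T) = T*(-4 + T)
c(a, l) = l*(-4 + l)
319 + c(-9, S(3, -2)) = 319 + 3*(-4 + 3) = 319 + 3*(-1) = 319 - 3 = 316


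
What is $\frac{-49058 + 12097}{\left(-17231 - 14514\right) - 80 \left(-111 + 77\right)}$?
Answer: $\frac{36961}{29025} \approx 1.2734$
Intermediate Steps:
$\frac{-49058 + 12097}{\left(-17231 - 14514\right) - 80 \left(-111 + 77\right)} = - \frac{36961}{-31745 - -2720} = - \frac{36961}{-31745 + 2720} = - \frac{36961}{-29025} = \left(-36961\right) \left(- \frac{1}{29025}\right) = \frac{36961}{29025}$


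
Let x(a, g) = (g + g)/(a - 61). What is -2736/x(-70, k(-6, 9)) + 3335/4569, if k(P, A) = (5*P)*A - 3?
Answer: -272630299/415779 ≈ -655.71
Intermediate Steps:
k(P, A) = -3 + 5*A*P (k(P, A) = 5*A*P - 3 = -3 + 5*A*P)
x(a, g) = 2*g/(-61 + a) (x(a, g) = (2*g)/(-61 + a) = 2*g/(-61 + a))
-2736/x(-70, k(-6, 9)) + 3335/4569 = -2736*(-61 - 70)/(2*(-3 + 5*9*(-6))) + 3335/4569 = -2736*(-131/(2*(-3 - 270))) + 3335*(1/4569) = -2736/(2*(-273)*(-1/131)) + 3335/4569 = -2736/546/131 + 3335/4569 = -2736*131/546 + 3335/4569 = -59736/91 + 3335/4569 = -272630299/415779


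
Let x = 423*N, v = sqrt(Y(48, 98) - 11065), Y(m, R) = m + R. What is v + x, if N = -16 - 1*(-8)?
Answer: -3384 + I*sqrt(10919) ≈ -3384.0 + 104.49*I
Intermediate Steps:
N = -8 (N = -16 + 8 = -8)
Y(m, R) = R + m
v = I*sqrt(10919) (v = sqrt((98 + 48) - 11065) = sqrt(146 - 11065) = sqrt(-10919) = I*sqrt(10919) ≈ 104.49*I)
x = -3384 (x = 423*(-8) = -3384)
v + x = I*sqrt(10919) - 3384 = -3384 + I*sqrt(10919)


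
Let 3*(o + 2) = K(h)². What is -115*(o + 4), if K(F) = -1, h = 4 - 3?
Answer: -805/3 ≈ -268.33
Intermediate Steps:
h = 1
o = -5/3 (o = -2 + (⅓)*(-1)² = -2 + (⅓)*1 = -2 + ⅓ = -5/3 ≈ -1.6667)
-115*(o + 4) = -115*(-5/3 + 4) = -115*7/3 = -805/3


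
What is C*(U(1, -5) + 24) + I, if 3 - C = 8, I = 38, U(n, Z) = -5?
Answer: -57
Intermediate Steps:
C = -5 (C = 3 - 1*8 = 3 - 8 = -5)
C*(U(1, -5) + 24) + I = -5*(-5 + 24) + 38 = -5*19 + 38 = -95 + 38 = -57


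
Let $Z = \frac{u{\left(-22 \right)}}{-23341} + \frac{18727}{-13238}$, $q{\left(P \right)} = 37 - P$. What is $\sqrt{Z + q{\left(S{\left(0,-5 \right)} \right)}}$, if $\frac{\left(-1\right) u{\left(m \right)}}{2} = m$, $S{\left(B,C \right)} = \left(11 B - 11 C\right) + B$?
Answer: $\frac{i \sqrt{1853767107109567234}}{308988158} \approx 4.4064 i$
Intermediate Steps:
$S{\left(B,C \right)} = - 11 C + 12 B$ ($S{\left(B,C \right)} = \left(- 11 C + 11 B\right) + B = - 11 C + 12 B$)
$u{\left(m \right)} = - 2 m$
$Z = - \frac{437689379}{308988158}$ ($Z = \frac{\left(-2\right) \left(-22\right)}{-23341} + \frac{18727}{-13238} = 44 \left(- \frac{1}{23341}\right) + 18727 \left(- \frac{1}{13238}\right) = - \frac{44}{23341} - \frac{18727}{13238} = - \frac{437689379}{308988158} \approx -1.4165$)
$\sqrt{Z + q{\left(S{\left(0,-5 \right)} \right)}} = \sqrt{- \frac{437689379}{308988158} - \left(-37 + 0 + 55\right)} = \sqrt{- \frac{437689379}{308988158} + \left(37 - \left(55 + 0\right)\right)} = \sqrt{- \frac{437689379}{308988158} + \left(37 - 55\right)} = \sqrt{- \frac{437689379}{308988158} - 18} = \sqrt{- \frac{5999476223}{308988158}} = \frac{i \sqrt{1853767107109567234}}{308988158}$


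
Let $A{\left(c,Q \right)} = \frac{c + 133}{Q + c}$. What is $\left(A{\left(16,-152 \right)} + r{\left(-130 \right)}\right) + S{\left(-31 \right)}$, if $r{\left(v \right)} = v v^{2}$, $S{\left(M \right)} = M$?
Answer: $- \frac{298796365}{136} \approx -2.197 \cdot 10^{6}$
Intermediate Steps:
$A{\left(c,Q \right)} = \frac{133 + c}{Q + c}$
$r{\left(v \right)} = v^{3}$
$\left(A{\left(16,-152 \right)} + r{\left(-130 \right)}\right) + S{\left(-31 \right)} = \left(\frac{133 + 16}{-152 + 16} + \left(-130\right)^{3}\right) - 31 = \left(\frac{1}{-136} \cdot 149 - 2197000\right) - 31 = \left(\left(- \frac{1}{136}\right) 149 - 2197000\right) - 31 = \left(- \frac{149}{136} - 2197000\right) - 31 = - \frac{298792149}{136} - 31 = - \frac{298796365}{136}$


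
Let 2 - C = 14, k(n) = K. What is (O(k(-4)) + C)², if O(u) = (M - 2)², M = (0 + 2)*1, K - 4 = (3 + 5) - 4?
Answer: 144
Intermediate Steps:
K = 8 (K = 4 + ((3 + 5) - 4) = 4 + (8 - 4) = 4 + 4 = 8)
M = 2 (M = 2*1 = 2)
k(n) = 8
O(u) = 0 (O(u) = (2 - 2)² = 0² = 0)
C = -12 (C = 2 - 1*14 = 2 - 14 = -12)
(O(k(-4)) + C)² = (0 - 12)² = (-12)² = 144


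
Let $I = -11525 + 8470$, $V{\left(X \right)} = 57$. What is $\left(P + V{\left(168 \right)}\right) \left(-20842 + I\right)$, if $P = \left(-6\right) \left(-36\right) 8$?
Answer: $-42656145$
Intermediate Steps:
$I = -3055$
$P = 1728$ ($P = 216 \cdot 8 = 1728$)
$\left(P + V{\left(168 \right)}\right) \left(-20842 + I\right) = \left(1728 + 57\right) \left(-20842 - 3055\right) = 1785 \left(-23897\right) = -42656145$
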